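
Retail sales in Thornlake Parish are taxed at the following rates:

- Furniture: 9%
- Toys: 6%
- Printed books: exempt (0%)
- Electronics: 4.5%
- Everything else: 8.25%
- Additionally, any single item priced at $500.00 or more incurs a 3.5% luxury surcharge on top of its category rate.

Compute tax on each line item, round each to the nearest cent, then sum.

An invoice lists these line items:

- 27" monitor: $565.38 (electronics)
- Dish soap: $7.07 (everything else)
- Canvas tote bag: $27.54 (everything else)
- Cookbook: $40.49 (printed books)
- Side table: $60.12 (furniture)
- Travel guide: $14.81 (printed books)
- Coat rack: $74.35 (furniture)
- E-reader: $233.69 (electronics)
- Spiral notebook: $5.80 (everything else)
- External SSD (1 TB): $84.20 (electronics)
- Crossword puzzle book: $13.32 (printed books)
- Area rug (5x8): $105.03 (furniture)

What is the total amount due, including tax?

27" monitor $565.38: electronics → 4.5% + 3.5% surcharge = 8% → $45.23
Dish soap $7.07: everything else → 8.25% → $0.58
Canvas tote bag $27.54: everything else → 8.25% → $2.27
Cookbook $40.49: printed books → 0% → $0.00
Side table $60.12: furniture → 9% → $5.41
Travel guide $14.81: printed books → 0% → $0.00
Coat rack $74.35: furniture → 9% → $6.69
E-reader $233.69: electronics → 4.5% → $10.52
Spiral notebook $5.80: everything else → 8.25% → $0.48
External SSD (1 TB) $84.20: electronics → 4.5% → $3.79
Crossword puzzle book $13.32: printed books → 0% → $0.00
Area rug (5x8) $105.03: furniture → 9% → $9.45
Subtotal = $1231.80; tax = $84.42; total due = $1316.22

$1316.22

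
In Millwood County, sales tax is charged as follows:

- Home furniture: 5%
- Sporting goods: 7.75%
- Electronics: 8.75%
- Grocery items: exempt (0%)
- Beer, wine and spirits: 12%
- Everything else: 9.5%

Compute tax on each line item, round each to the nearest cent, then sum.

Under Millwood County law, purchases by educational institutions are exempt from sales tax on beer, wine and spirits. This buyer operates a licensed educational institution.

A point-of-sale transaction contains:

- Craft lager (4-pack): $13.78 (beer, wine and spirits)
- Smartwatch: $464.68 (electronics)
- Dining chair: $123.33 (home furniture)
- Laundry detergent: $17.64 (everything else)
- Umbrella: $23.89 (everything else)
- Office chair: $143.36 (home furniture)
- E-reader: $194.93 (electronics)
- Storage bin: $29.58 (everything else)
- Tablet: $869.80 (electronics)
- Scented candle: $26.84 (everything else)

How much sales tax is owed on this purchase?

Craft lager (4-pack) $13.78: beer, wine and spirits, buyer-exempt → 0% → $0.00
Smartwatch $464.68: electronics → 8.75% → $40.66
Dining chair $123.33: home furniture → 5% → $6.17
Laundry detergent $17.64: everything else → 9.5% → $1.68
Umbrella $23.89: everything else → 9.5% → $2.27
Office chair $143.36: home furniture → 5% → $7.17
E-reader $194.93: electronics → 8.75% → $17.06
Storage bin $29.58: everything else → 9.5% → $2.81
Tablet $869.80: electronics → 8.75% → $76.11
Scented candle $26.84: everything else → 9.5% → $2.55
Total tax = $40.66 + $6.17 + $1.68 + $2.27 + $7.17 + $17.06 + $2.81 + $76.11 + $2.55 = $156.48

$156.48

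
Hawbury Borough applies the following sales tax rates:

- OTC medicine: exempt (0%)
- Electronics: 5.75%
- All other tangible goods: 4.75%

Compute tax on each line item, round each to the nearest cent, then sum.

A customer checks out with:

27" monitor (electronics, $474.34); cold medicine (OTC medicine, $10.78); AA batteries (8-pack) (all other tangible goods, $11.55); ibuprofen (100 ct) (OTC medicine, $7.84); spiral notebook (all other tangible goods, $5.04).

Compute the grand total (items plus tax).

$537.61

27" monitor $474.34: electronics → 5.75% → $27.27
Cold medicine $10.78: OTC medicine → 0% → $0.00
AA batteries (8-pack) $11.55: all other tangible goods → 4.75% → $0.55
Ibuprofen (100 ct) $7.84: OTC medicine → 0% → $0.00
Spiral notebook $5.04: all other tangible goods → 4.75% → $0.24
Subtotal = $509.55; tax = $28.06; total due = $537.61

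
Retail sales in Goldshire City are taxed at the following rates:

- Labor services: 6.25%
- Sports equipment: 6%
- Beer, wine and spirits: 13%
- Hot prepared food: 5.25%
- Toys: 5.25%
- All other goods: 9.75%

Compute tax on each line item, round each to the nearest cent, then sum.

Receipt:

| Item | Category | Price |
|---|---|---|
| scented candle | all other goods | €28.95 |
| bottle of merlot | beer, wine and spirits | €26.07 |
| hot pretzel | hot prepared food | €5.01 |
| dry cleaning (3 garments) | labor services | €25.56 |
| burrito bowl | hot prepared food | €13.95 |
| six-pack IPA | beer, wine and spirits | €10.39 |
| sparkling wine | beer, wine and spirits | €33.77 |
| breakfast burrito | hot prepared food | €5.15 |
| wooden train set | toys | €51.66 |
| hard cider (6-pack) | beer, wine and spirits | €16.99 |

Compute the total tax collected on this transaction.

€19.73

Scented candle €28.95: all other goods → 9.75% → €2.82
Bottle of merlot €26.07: beer, wine and spirits → 13% → €3.39
Hot pretzel €5.01: hot prepared food → 5.25% → €0.26
Dry cleaning (3 garments) €25.56: labor services → 6.25% → €1.60
Burrito bowl €13.95: hot prepared food → 5.25% → €0.73
Six-pack IPA €10.39: beer, wine and spirits → 13% → €1.35
Sparkling wine €33.77: beer, wine and spirits → 13% → €4.39
Breakfast burrito €5.15: hot prepared food → 5.25% → €0.27
Wooden train set €51.66: toys → 5.25% → €2.71
Hard cider (6-pack) €16.99: beer, wine and spirits → 13% → €2.21
Total tax = €2.82 + €3.39 + €0.26 + €1.60 + €0.73 + €1.35 + €4.39 + €0.27 + €2.71 + €2.21 = €19.73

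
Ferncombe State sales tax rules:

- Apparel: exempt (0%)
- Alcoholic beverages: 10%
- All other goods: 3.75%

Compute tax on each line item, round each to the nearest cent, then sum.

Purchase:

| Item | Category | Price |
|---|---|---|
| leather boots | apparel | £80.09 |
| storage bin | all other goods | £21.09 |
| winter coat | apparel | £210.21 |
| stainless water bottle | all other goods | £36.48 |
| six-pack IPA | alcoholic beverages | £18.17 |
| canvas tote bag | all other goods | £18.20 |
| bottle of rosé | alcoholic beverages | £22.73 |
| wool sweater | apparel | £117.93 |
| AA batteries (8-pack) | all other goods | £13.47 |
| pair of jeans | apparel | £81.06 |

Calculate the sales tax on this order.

Leather boots £80.09: apparel → 0% → £0.00
Storage bin £21.09: all other goods → 3.75% → £0.79
Winter coat £210.21: apparel → 0% → £0.00
Stainless water bottle £36.48: all other goods → 3.75% → £1.37
Six-pack IPA £18.17: alcoholic beverages → 10% → £1.82
Canvas tote bag £18.20: all other goods → 3.75% → £0.68
Bottle of rosé £22.73: alcoholic beverages → 10% → £2.27
Wool sweater £117.93: apparel → 0% → £0.00
AA batteries (8-pack) £13.47: all other goods → 3.75% → £0.51
Pair of jeans £81.06: apparel → 0% → £0.00
Total tax = £0.79 + £1.37 + £1.82 + £0.68 + £2.27 + £0.51 = £7.44

£7.44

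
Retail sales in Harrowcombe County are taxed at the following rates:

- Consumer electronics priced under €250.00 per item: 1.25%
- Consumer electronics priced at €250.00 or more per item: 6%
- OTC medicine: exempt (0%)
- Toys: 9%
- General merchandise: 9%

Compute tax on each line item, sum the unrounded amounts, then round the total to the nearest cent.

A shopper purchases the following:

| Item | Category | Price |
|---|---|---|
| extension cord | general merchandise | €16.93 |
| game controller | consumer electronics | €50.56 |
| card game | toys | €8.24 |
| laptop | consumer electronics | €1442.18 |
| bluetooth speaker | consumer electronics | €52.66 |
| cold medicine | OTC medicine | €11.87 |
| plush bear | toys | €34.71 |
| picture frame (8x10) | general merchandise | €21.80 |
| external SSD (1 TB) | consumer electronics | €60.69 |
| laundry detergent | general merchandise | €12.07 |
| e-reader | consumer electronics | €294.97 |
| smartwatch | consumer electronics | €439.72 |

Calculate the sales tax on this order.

€141.10

Extension cord €16.93: general merchandise → 9% → €1.5237
Game controller €50.56: consumer electronics, under €250.00 → 1.25% → €0.632
Card game €8.24: toys → 9% → €0.7416
Laptop €1442.18: consumer electronics, €250.00 or more → 6% → €86.5308
Bluetooth speaker €52.66: consumer electronics, under €250.00 → 1.25% → €0.65825
Cold medicine €11.87: OTC medicine → 0% → €0.00
Plush bear €34.71: toys → 9% → €3.1239
Picture frame (8x10) €21.80: general merchandise → 9% → €1.962
External SSD (1 TB) €60.69: consumer electronics, under €250.00 → 1.25% → €0.758625
Laundry detergent €12.07: general merchandise → 9% → €1.0863
E-reader €294.97: consumer electronics, €250.00 or more → 6% → €17.6982
Smartwatch €439.72: consumer electronics, €250.00 or more → 6% → €26.3832
Unrounded tax sum = €141.098575 → €141.10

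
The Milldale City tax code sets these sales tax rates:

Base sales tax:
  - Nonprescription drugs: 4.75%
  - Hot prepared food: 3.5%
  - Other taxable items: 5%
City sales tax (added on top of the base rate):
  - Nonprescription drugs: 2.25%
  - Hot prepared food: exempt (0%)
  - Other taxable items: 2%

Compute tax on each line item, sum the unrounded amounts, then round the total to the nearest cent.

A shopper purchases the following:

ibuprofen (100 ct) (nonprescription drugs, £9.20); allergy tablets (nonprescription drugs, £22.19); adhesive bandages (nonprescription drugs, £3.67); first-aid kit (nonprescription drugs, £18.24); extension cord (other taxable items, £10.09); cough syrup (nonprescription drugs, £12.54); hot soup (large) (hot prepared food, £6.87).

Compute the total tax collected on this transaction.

£5.56

Ibuprofen (100 ct) £9.20: nonprescription drugs → 4.75% + 2.25% city = 7% → £0.644
Allergy tablets £22.19: nonprescription drugs → 4.75% + 2.25% city = 7% → £1.5533
Adhesive bandages £3.67: nonprescription drugs → 4.75% + 2.25% city = 7% → £0.2569
First-aid kit £18.24: nonprescription drugs → 4.75% + 2.25% city = 7% → £1.2768
Extension cord £10.09: other taxable items → 5% + 2% city = 7% → £0.7063
Cough syrup £12.54: nonprescription drugs → 4.75% + 2.25% city = 7% → £0.8778
Hot soup (large) £6.87: hot prepared food → 3.5% + 0% city = 3.5% → £0.24045
Unrounded tax sum = £5.55555 → £5.56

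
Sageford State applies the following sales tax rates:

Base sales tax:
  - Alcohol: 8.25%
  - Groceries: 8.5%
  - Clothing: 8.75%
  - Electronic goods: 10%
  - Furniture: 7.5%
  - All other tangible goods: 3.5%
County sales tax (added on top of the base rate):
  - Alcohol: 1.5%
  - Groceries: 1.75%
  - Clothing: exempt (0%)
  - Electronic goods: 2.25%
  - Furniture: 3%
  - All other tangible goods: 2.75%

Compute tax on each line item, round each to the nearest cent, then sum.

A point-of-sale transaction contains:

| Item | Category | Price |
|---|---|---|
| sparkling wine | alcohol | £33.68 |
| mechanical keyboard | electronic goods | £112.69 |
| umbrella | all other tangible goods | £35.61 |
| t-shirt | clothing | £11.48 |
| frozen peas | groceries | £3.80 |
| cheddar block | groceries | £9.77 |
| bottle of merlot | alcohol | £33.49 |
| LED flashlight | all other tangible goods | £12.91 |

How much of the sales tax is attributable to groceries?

Frozen peas £3.80: groceries → 8.5% + 1.75% county = 10.25% → £0.39
Cheddar block £9.77: groceries → 8.5% + 1.75% county = 10.25% → £1.00
Tax on groceries = £0.39 + £1.00 = £1.39

£1.39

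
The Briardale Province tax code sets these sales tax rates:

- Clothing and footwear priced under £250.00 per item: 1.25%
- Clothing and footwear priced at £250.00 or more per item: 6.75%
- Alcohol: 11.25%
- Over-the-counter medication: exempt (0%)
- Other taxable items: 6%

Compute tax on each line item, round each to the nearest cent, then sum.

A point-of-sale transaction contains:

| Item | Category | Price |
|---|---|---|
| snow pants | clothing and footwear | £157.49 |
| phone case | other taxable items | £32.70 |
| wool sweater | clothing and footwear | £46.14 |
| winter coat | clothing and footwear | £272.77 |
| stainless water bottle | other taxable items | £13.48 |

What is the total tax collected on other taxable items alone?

Phone case £32.70: other taxable items → 6% → £1.96
Stainless water bottle £13.48: other taxable items → 6% → £0.81
Tax on other taxable items = £1.96 + £0.81 = £2.77

£2.77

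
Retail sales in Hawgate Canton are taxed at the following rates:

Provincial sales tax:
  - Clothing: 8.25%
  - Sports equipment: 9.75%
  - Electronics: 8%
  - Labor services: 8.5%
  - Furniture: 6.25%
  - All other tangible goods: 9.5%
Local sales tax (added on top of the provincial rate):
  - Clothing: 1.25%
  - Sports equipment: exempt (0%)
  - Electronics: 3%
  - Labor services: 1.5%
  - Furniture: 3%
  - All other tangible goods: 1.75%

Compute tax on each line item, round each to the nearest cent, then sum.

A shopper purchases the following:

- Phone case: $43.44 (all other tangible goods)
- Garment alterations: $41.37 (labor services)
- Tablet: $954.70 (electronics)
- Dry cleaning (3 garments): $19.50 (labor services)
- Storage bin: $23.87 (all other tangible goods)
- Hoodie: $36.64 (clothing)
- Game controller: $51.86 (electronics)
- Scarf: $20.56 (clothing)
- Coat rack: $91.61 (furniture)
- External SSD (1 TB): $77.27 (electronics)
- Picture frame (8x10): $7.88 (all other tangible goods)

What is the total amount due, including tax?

Phone case $43.44: all other tangible goods → 9.5% + 1.75% local = 11.25% → $4.89
Garment alterations $41.37: labor services → 8.5% + 1.5% local = 10% → $4.14
Tablet $954.70: electronics → 8% + 3% local = 11% → $105.02
Dry cleaning (3 garments) $19.50: labor services → 8.5% + 1.5% local = 10% → $1.95
Storage bin $23.87: all other tangible goods → 9.5% + 1.75% local = 11.25% → $2.69
Hoodie $36.64: clothing → 8.25% + 1.25% local = 9.5% → $3.48
Game controller $51.86: electronics → 8% + 3% local = 11% → $5.70
Scarf $20.56: clothing → 8.25% + 1.25% local = 9.5% → $1.95
Coat rack $91.61: furniture → 6.25% + 3% local = 9.25% → $8.47
External SSD (1 TB) $77.27: electronics → 8% + 3% local = 11% → $8.50
Picture frame (8x10) $7.88: all other tangible goods → 9.5% + 1.75% local = 11.25% → $0.89
Subtotal = $1368.70; tax = $147.68; total due = $1516.38

$1516.38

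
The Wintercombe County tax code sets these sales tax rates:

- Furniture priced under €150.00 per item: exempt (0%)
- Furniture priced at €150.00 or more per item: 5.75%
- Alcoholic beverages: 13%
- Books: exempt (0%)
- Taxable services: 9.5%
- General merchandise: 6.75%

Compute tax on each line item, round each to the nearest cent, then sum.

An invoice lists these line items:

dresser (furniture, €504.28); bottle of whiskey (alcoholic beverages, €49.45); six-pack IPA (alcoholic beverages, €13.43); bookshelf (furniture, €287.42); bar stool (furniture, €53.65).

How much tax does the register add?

Dresser €504.28: furniture, €150.00 or more → 5.75% → €29.00
Bottle of whiskey €49.45: alcoholic beverages → 13% → €6.43
Six-pack IPA €13.43: alcoholic beverages → 13% → €1.75
Bookshelf €287.42: furniture, €150.00 or more → 5.75% → €16.53
Bar stool €53.65: furniture, under €150.00 → 0% → €0.00
Total tax = €29.00 + €6.43 + €1.75 + €16.53 = €53.71

€53.71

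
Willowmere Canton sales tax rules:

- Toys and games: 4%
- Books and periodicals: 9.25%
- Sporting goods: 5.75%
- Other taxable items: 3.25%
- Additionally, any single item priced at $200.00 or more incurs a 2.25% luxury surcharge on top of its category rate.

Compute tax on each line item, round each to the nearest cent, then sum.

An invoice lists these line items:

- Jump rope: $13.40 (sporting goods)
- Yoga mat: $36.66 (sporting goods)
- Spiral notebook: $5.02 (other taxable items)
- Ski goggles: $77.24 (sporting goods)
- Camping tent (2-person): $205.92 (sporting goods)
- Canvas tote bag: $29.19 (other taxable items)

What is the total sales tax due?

Jump rope $13.40: sporting goods → 5.75% → $0.77
Yoga mat $36.66: sporting goods → 5.75% → $2.11
Spiral notebook $5.02: other taxable items → 3.25% → $0.16
Ski goggles $77.24: sporting goods → 5.75% → $4.44
Camping tent (2-person) $205.92: sporting goods → 5.75% + 2.25% surcharge = 8% → $16.47
Canvas tote bag $29.19: other taxable items → 3.25% → $0.95
Total tax = $0.77 + $2.11 + $0.16 + $4.44 + $16.47 + $0.95 = $24.90

$24.90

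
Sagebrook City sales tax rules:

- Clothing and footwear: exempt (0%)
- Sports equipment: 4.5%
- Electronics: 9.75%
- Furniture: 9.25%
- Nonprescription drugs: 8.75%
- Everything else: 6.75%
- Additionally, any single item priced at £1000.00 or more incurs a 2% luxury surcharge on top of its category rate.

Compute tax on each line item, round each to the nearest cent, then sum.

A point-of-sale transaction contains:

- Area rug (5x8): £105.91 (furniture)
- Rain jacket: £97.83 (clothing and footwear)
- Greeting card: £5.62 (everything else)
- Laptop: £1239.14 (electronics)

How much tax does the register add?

Area rug (5x8) £105.91: furniture → 9.25% → £9.80
Rain jacket £97.83: clothing and footwear → 0% → £0.00
Greeting card £5.62: everything else → 6.75% → £0.38
Laptop £1239.14: electronics → 9.75% + 2% surcharge = 11.75% → £145.60
Total tax = £9.80 + £0.38 + £145.60 = £155.78

£155.78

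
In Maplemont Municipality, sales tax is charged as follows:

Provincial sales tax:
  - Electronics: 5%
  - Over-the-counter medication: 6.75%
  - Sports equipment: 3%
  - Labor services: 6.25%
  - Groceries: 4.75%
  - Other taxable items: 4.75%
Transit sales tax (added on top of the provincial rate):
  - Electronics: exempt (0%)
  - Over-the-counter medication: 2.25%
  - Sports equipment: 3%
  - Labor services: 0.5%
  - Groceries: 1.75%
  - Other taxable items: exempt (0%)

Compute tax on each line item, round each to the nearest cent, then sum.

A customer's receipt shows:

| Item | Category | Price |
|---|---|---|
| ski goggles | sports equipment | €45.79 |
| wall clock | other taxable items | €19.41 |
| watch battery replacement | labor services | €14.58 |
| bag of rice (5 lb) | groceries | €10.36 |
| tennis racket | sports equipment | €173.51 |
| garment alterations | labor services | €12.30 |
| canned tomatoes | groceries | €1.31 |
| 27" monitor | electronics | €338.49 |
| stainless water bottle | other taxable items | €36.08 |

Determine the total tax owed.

Ski goggles €45.79: sports equipment → 3% + 3% transit = 6% → €2.75
Wall clock €19.41: other taxable items → 4.75% + 0% transit = 4.75% → €0.92
Watch battery replacement €14.58: labor services → 6.25% + 0.5% transit = 6.75% → €0.98
Bag of rice (5 lb) €10.36: groceries → 4.75% + 1.75% transit = 6.5% → €0.67
Tennis racket €173.51: sports equipment → 3% + 3% transit = 6% → €10.41
Garment alterations €12.30: labor services → 6.25% + 0.5% transit = 6.75% → €0.83
Canned tomatoes €1.31: groceries → 4.75% + 1.75% transit = 6.5% → €0.09
27" monitor €338.49: electronics → 5% + 0% transit = 5% → €16.92
Stainless water bottle €36.08: other taxable items → 4.75% + 0% transit = 4.75% → €1.71
Total tax = €2.75 + €0.92 + €0.98 + €0.67 + €10.41 + €0.83 + €0.09 + €16.92 + €1.71 = €35.28

€35.28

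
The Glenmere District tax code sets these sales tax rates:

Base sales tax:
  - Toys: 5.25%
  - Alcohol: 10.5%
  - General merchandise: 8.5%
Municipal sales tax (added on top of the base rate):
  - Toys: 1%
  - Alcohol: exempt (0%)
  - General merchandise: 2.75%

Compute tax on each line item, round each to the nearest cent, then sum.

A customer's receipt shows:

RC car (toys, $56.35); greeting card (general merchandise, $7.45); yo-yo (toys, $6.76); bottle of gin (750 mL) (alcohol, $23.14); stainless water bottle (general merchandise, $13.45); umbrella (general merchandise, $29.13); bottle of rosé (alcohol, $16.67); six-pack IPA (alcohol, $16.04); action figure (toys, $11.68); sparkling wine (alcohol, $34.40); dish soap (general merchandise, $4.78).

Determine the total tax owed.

RC car $56.35: toys → 5.25% + 1% municipal = 6.25% → $3.52
Greeting card $7.45: general merchandise → 8.5% + 2.75% municipal = 11.25% → $0.84
Yo-yo $6.76: toys → 5.25% + 1% municipal = 6.25% → $0.42
Bottle of gin (750 mL) $23.14: alcohol → 10.5% + 0% municipal = 10.5% → $2.43
Stainless water bottle $13.45: general merchandise → 8.5% + 2.75% municipal = 11.25% → $1.51
Umbrella $29.13: general merchandise → 8.5% + 2.75% municipal = 11.25% → $3.28
Bottle of rosé $16.67: alcohol → 10.5% + 0% municipal = 10.5% → $1.75
Six-pack IPA $16.04: alcohol → 10.5% + 0% municipal = 10.5% → $1.68
Action figure $11.68: toys → 5.25% + 1% municipal = 6.25% → $0.73
Sparkling wine $34.40: alcohol → 10.5% + 0% municipal = 10.5% → $3.61
Dish soap $4.78: general merchandise → 8.5% + 2.75% municipal = 11.25% → $0.54
Total tax = $3.52 + $0.84 + $0.42 + $2.43 + $1.51 + $3.28 + $1.75 + $1.68 + $0.73 + $3.61 + $0.54 = $20.31

$20.31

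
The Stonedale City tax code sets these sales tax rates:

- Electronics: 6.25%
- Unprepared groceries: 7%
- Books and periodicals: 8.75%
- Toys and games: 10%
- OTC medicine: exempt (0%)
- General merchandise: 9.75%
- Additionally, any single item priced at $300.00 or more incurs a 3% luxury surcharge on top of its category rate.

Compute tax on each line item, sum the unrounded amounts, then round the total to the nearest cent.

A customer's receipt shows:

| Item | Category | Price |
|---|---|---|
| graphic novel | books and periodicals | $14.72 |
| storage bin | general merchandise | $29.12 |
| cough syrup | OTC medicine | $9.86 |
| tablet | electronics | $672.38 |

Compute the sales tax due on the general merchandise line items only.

Storage bin $29.12: general merchandise → 9.75% → $2.8392
Tax on general merchandise: unrounded sum = $2.8392 → $2.84

$2.84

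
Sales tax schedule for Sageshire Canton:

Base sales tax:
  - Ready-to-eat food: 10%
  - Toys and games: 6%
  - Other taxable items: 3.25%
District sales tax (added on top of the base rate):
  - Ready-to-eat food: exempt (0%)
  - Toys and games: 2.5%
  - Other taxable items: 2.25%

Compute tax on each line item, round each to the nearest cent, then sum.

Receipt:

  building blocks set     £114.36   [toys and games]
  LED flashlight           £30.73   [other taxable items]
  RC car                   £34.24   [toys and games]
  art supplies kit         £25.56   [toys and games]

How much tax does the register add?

£16.49

Building blocks set £114.36: toys and games → 6% + 2.5% district = 8.5% → £9.72
LED flashlight £30.73: other taxable items → 3.25% + 2.25% district = 5.5% → £1.69
RC car £34.24: toys and games → 6% + 2.5% district = 8.5% → £2.91
Art supplies kit £25.56: toys and games → 6% + 2.5% district = 8.5% → £2.17
Total tax = £9.72 + £1.69 + £2.91 + £2.17 = £16.49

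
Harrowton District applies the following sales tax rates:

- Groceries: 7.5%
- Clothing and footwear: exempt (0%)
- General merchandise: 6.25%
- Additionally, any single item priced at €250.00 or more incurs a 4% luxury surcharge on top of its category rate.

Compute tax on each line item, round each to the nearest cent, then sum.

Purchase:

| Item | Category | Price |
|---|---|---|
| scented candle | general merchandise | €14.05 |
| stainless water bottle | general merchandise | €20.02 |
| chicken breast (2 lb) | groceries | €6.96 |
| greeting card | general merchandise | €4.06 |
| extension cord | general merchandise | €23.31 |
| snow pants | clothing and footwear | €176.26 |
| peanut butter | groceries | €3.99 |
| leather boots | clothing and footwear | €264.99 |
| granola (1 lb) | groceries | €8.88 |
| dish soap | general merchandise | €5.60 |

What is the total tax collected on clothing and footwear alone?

Snow pants €176.26: clothing and footwear → 0% → €0.00
Leather boots €264.99: clothing and footwear → 0% + 4% surcharge = 4% → €10.60
Tax on clothing and footwear = €0.00 + €10.60 = €10.60

€10.60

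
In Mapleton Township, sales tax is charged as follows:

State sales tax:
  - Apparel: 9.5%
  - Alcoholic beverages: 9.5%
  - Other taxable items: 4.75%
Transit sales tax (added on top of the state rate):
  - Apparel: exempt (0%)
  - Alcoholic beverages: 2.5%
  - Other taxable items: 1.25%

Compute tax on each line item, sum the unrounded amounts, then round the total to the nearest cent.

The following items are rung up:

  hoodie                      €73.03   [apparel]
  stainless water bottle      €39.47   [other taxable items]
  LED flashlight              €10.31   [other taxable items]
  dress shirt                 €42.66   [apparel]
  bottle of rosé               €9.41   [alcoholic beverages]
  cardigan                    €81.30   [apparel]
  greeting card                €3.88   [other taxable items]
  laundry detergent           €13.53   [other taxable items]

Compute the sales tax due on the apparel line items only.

Hoodie €73.03: apparel → 9.5% + 0% transit = 9.5% → €6.93785
Dress shirt €42.66: apparel → 9.5% + 0% transit = 9.5% → €4.0527
Cardigan €81.30: apparel → 9.5% + 0% transit = 9.5% → €7.7235
Tax on apparel: unrounded sum = €18.71405 → €18.71

€18.71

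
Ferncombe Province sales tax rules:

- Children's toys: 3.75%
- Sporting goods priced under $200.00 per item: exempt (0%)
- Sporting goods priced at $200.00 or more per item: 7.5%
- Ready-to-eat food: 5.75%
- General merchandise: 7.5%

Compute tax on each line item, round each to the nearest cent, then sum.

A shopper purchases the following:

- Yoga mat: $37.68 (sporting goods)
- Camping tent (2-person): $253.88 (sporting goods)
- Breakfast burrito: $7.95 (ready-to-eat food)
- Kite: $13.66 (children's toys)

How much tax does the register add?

Yoga mat $37.68: sporting goods, under $200.00 → 0% → $0.00
Camping tent (2-person) $253.88: sporting goods, $200.00 or more → 7.5% → $19.04
Breakfast burrito $7.95: ready-to-eat food → 5.75% → $0.46
Kite $13.66: children's toys → 3.75% → $0.51
Total tax = $19.04 + $0.46 + $0.51 = $20.01

$20.01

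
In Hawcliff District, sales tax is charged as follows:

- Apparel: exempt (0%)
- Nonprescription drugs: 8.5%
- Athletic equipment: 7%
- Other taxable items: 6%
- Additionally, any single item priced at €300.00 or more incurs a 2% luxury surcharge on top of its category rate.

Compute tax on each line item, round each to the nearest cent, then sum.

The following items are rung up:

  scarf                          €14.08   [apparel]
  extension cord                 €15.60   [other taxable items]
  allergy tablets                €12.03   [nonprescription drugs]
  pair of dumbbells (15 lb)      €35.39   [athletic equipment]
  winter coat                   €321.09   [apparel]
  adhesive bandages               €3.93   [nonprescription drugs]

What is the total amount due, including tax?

€413.31

Scarf €14.08: apparel → 0% → €0.00
Extension cord €15.60: other taxable items → 6% → €0.94
Allergy tablets €12.03: nonprescription drugs → 8.5% → €1.02
Pair of dumbbells (15 lb) €35.39: athletic equipment → 7% → €2.48
Winter coat €321.09: apparel → 0% + 2% surcharge = 2% → €6.42
Adhesive bandages €3.93: nonprescription drugs → 8.5% → €0.33
Subtotal = €402.12; tax = €11.19; total due = €413.31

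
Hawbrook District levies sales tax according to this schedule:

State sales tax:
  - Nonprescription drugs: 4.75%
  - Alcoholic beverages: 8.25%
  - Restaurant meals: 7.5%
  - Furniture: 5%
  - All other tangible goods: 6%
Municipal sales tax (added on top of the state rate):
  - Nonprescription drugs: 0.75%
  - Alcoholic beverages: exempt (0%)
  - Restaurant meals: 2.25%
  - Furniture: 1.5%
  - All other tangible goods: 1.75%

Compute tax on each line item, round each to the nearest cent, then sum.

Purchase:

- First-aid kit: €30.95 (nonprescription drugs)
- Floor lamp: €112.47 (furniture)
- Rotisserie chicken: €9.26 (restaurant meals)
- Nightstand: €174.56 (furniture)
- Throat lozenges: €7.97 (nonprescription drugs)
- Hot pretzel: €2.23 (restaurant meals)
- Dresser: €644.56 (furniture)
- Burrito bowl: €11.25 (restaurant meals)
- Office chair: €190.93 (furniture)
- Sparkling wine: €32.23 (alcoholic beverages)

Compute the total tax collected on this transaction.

First-aid kit €30.95: nonprescription drugs → 4.75% + 0.75% municipal = 5.5% → €1.70
Floor lamp €112.47: furniture → 5% + 1.5% municipal = 6.5% → €7.31
Rotisserie chicken €9.26: restaurant meals → 7.5% + 2.25% municipal = 9.75% → €0.90
Nightstand €174.56: furniture → 5% + 1.5% municipal = 6.5% → €11.35
Throat lozenges €7.97: nonprescription drugs → 4.75% + 0.75% municipal = 5.5% → €0.44
Hot pretzel €2.23: restaurant meals → 7.5% + 2.25% municipal = 9.75% → €0.22
Dresser €644.56: furniture → 5% + 1.5% municipal = 6.5% → €41.90
Burrito bowl €11.25: restaurant meals → 7.5% + 2.25% municipal = 9.75% → €1.10
Office chair €190.93: furniture → 5% + 1.5% municipal = 6.5% → €12.41
Sparkling wine €32.23: alcoholic beverages → 8.25% + 0% municipal = 8.25% → €2.66
Total tax = €1.70 + €7.31 + €0.90 + €11.35 + €0.44 + €0.22 + €41.90 + €1.10 + €12.41 + €2.66 = €79.99

€79.99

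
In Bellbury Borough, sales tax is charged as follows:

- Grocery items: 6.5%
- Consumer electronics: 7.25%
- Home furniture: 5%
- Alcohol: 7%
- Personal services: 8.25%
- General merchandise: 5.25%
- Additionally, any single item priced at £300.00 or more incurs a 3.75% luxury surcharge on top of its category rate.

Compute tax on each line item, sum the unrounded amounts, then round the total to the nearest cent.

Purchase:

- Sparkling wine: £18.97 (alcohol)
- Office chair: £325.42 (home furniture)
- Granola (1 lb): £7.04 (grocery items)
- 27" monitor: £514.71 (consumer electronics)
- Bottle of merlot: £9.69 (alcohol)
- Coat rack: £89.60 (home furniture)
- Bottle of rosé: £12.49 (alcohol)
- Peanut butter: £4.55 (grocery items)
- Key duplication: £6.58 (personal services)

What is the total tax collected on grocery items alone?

Granola (1 lb) £7.04: grocery items → 6.5% → £0.4576
Peanut butter £4.55: grocery items → 6.5% → £0.29575
Tax on grocery items: unrounded sum = £0.75335 → £0.75

£0.75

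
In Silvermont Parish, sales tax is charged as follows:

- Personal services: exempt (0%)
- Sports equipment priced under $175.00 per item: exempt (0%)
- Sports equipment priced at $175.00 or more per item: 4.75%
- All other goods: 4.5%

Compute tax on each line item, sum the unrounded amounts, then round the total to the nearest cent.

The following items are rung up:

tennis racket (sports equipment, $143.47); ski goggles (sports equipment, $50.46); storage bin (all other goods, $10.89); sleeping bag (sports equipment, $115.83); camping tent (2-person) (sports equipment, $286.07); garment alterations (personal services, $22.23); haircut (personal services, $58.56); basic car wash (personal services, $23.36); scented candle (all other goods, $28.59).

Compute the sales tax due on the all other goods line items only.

Storage bin $10.89: all other goods → 4.5% → $0.49005
Scented candle $28.59: all other goods → 4.5% → $1.28655
Tax on all other goods: unrounded sum = $1.7766 → $1.78

$1.78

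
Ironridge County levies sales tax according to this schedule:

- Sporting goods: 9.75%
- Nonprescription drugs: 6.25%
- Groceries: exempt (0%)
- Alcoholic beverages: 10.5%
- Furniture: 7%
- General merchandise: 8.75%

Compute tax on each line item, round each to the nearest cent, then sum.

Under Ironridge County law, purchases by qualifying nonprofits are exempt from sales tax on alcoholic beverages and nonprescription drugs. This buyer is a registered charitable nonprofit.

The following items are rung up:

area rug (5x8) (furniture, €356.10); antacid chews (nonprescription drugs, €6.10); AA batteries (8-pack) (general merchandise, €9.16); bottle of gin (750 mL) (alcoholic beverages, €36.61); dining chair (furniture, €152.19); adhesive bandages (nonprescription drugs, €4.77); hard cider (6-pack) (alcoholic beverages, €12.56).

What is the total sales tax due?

Area rug (5x8) €356.10: furniture → 7% → €24.93
Antacid chews €6.10: nonprescription drugs, buyer-exempt → 0% → €0.00
AA batteries (8-pack) €9.16: general merchandise → 8.75% → €0.80
Bottle of gin (750 mL) €36.61: alcoholic beverages, buyer-exempt → 0% → €0.00
Dining chair €152.19: furniture → 7% → €10.65
Adhesive bandages €4.77: nonprescription drugs, buyer-exempt → 0% → €0.00
Hard cider (6-pack) €12.56: alcoholic beverages, buyer-exempt → 0% → €0.00
Total tax = €24.93 + €0.80 + €10.65 = €36.38

€36.38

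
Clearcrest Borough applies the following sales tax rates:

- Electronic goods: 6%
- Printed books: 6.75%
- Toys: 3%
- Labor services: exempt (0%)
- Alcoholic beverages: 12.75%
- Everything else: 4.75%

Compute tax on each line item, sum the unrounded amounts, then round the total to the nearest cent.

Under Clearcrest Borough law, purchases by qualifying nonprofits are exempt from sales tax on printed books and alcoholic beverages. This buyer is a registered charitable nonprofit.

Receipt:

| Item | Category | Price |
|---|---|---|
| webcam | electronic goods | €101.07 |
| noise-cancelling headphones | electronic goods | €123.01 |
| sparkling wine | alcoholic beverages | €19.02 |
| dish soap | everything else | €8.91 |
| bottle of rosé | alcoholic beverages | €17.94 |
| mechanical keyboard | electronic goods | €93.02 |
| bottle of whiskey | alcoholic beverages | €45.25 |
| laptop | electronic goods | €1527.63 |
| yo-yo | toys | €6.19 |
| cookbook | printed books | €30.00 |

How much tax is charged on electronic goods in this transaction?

Webcam €101.07: electronic goods → 6% → €6.0642
Noise-cancelling headphones €123.01: electronic goods → 6% → €7.3806
Mechanical keyboard €93.02: electronic goods → 6% → €5.5812
Laptop €1527.63: electronic goods → 6% → €91.6578
Tax on electronic goods: unrounded sum = €110.6838 → €110.68

€110.68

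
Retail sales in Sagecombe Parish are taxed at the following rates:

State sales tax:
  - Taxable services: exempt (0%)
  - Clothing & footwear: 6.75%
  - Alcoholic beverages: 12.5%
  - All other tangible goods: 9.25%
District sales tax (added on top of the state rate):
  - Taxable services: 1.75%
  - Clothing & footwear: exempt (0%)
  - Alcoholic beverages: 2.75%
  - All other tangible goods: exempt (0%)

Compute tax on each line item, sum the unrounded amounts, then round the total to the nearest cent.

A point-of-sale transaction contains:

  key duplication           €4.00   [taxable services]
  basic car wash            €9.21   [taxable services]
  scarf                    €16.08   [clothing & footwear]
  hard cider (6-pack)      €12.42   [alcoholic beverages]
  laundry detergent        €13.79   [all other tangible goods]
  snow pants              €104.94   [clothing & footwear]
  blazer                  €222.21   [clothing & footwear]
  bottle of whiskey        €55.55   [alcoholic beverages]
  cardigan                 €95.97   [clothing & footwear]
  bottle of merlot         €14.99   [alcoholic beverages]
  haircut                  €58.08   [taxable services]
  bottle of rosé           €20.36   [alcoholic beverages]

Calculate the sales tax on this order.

€47.93

Key duplication €4.00: taxable services → 0% + 1.75% district = 1.75% → €0.07
Basic car wash €9.21: taxable services → 0% + 1.75% district = 1.75% → €0.161175
Scarf €16.08: clothing & footwear → 6.75% + 0% district = 6.75% → €1.0854
Hard cider (6-pack) €12.42: alcoholic beverages → 12.5% + 2.75% district = 15.25% → €1.89405
Laundry detergent €13.79: all other tangible goods → 9.25% + 0% district = 9.25% → €1.275575
Snow pants €104.94: clothing & footwear → 6.75% + 0% district = 6.75% → €7.08345
Blazer €222.21: clothing & footwear → 6.75% + 0% district = 6.75% → €14.999175
Bottle of whiskey €55.55: alcoholic beverages → 12.5% + 2.75% district = 15.25% → €8.471375
Cardigan €95.97: clothing & footwear → 6.75% + 0% district = 6.75% → €6.477975
Bottle of merlot €14.99: alcoholic beverages → 12.5% + 2.75% district = 15.25% → €2.285975
Haircut €58.08: taxable services → 0% + 1.75% district = 1.75% → €1.0164
Bottle of rosé €20.36: alcoholic beverages → 12.5% + 2.75% district = 15.25% → €3.1049
Unrounded tax sum = €47.92545 → €47.93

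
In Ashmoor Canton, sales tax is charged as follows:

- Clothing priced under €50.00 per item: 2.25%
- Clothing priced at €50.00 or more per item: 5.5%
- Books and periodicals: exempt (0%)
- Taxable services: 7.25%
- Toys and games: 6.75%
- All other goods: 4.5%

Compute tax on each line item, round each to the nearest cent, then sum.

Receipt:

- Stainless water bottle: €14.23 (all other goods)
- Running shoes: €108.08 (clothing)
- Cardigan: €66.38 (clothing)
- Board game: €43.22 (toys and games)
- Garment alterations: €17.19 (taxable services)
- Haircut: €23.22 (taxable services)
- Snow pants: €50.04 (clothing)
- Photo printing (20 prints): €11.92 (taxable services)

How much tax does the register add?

Stainless water bottle €14.23: all other goods → 4.5% → €0.64
Running shoes €108.08: clothing, €50.00 or more → 5.5% → €5.94
Cardigan €66.38: clothing, €50.00 or more → 5.5% → €3.65
Board game €43.22: toys and games → 6.75% → €2.92
Garment alterations €17.19: taxable services → 7.25% → €1.25
Haircut €23.22: taxable services → 7.25% → €1.68
Snow pants €50.04: clothing, €50.00 or more → 5.5% → €2.75
Photo printing (20 prints) €11.92: taxable services → 7.25% → €0.86
Total tax = €0.64 + €5.94 + €3.65 + €2.92 + €1.25 + €1.68 + €2.75 + €0.86 = €19.69

€19.69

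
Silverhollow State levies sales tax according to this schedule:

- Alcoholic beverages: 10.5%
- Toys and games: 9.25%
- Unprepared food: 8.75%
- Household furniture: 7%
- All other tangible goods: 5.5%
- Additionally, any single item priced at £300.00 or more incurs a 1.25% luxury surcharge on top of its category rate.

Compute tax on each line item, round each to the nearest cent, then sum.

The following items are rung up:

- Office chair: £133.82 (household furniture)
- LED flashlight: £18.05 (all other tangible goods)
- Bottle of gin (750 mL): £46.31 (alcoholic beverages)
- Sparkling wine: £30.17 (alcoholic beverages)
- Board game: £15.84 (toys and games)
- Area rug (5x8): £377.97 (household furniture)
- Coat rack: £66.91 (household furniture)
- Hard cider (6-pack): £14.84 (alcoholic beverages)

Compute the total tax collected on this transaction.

Office chair £133.82: household furniture → 7% → £9.37
LED flashlight £18.05: all other tangible goods → 5.5% → £0.99
Bottle of gin (750 mL) £46.31: alcoholic beverages → 10.5% → £4.86
Sparkling wine £30.17: alcoholic beverages → 10.5% → £3.17
Board game £15.84: toys and games → 9.25% → £1.47
Area rug (5x8) £377.97: household furniture → 7% + 1.25% surcharge = 8.25% → £31.18
Coat rack £66.91: household furniture → 7% → £4.68
Hard cider (6-pack) £14.84: alcoholic beverages → 10.5% → £1.56
Total tax = £9.37 + £0.99 + £4.86 + £3.17 + £1.47 + £31.18 + £4.68 + £1.56 = £57.28

£57.28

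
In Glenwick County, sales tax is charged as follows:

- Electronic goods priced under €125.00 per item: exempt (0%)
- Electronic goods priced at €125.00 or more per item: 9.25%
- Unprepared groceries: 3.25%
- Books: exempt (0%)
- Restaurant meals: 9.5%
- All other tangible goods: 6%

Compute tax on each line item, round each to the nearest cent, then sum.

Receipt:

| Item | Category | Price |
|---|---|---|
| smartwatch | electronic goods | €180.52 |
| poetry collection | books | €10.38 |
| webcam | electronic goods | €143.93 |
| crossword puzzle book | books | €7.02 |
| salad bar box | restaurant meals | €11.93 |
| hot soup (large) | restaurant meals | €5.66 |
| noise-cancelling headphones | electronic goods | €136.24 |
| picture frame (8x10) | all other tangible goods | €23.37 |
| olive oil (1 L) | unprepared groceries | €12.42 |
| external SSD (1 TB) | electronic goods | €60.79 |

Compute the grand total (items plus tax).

€638.34

Smartwatch €180.52: electronic goods, €125.00 or more → 9.25% → €16.70
Poetry collection €10.38: books → 0% → €0.00
Webcam €143.93: electronic goods, €125.00 or more → 9.25% → €13.31
Crossword puzzle book €7.02: books → 0% → €0.00
Salad bar box €11.93: restaurant meals → 9.5% → €1.13
Hot soup (large) €5.66: restaurant meals → 9.5% → €0.54
Noise-cancelling headphones €136.24: electronic goods, €125.00 or more → 9.25% → €12.60
Picture frame (8x10) €23.37: all other tangible goods → 6% → €1.40
Olive oil (1 L) €12.42: unprepared groceries → 3.25% → €0.40
External SSD (1 TB) €60.79: electronic goods, under €125.00 → 0% → €0.00
Subtotal = €592.26; tax = €46.08; total due = €638.34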